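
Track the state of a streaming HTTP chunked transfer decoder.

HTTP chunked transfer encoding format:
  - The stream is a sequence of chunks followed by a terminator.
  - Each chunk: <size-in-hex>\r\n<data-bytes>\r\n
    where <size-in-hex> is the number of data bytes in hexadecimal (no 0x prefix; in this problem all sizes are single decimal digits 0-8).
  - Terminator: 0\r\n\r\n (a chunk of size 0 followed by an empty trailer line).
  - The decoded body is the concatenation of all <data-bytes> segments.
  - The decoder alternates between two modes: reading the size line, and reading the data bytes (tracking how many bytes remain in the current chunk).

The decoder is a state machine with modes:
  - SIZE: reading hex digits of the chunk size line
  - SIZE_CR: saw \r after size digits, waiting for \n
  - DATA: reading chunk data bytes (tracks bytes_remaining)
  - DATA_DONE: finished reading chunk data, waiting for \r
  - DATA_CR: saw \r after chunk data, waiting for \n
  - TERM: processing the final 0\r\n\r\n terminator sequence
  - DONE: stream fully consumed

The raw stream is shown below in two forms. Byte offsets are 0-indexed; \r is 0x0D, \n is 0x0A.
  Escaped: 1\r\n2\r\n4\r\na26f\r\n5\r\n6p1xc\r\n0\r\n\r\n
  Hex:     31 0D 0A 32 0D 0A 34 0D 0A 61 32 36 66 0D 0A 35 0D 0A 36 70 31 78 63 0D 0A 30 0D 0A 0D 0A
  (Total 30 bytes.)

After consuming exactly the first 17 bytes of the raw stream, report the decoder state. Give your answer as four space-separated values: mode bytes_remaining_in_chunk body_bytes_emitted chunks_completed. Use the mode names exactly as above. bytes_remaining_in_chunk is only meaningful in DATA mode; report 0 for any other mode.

Byte 0 = '1': mode=SIZE remaining=0 emitted=0 chunks_done=0
Byte 1 = 0x0D: mode=SIZE_CR remaining=0 emitted=0 chunks_done=0
Byte 2 = 0x0A: mode=DATA remaining=1 emitted=0 chunks_done=0
Byte 3 = '2': mode=DATA_DONE remaining=0 emitted=1 chunks_done=0
Byte 4 = 0x0D: mode=DATA_CR remaining=0 emitted=1 chunks_done=0
Byte 5 = 0x0A: mode=SIZE remaining=0 emitted=1 chunks_done=1
Byte 6 = '4': mode=SIZE remaining=0 emitted=1 chunks_done=1
Byte 7 = 0x0D: mode=SIZE_CR remaining=0 emitted=1 chunks_done=1
Byte 8 = 0x0A: mode=DATA remaining=4 emitted=1 chunks_done=1
Byte 9 = 'a': mode=DATA remaining=3 emitted=2 chunks_done=1
Byte 10 = '2': mode=DATA remaining=2 emitted=3 chunks_done=1
Byte 11 = '6': mode=DATA remaining=1 emitted=4 chunks_done=1
Byte 12 = 'f': mode=DATA_DONE remaining=0 emitted=5 chunks_done=1
Byte 13 = 0x0D: mode=DATA_CR remaining=0 emitted=5 chunks_done=1
Byte 14 = 0x0A: mode=SIZE remaining=0 emitted=5 chunks_done=2
Byte 15 = '5': mode=SIZE remaining=0 emitted=5 chunks_done=2
Byte 16 = 0x0D: mode=SIZE_CR remaining=0 emitted=5 chunks_done=2

Answer: SIZE_CR 0 5 2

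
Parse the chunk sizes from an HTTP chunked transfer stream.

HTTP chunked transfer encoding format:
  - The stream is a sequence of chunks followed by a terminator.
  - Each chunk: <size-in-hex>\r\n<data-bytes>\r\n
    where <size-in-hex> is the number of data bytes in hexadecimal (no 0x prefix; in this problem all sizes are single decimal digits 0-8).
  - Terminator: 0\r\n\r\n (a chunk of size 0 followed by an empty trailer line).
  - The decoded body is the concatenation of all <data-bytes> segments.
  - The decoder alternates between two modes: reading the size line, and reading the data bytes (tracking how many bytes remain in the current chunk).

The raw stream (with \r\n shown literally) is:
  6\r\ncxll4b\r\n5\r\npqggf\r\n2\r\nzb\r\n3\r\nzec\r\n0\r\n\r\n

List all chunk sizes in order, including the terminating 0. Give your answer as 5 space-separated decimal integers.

Chunk 1: stream[0..1]='6' size=0x6=6, data at stream[3..9]='cxll4b' -> body[0..6], body so far='cxll4b'
Chunk 2: stream[11..12]='5' size=0x5=5, data at stream[14..19]='pqggf' -> body[6..11], body so far='cxll4bpqggf'
Chunk 3: stream[21..22]='2' size=0x2=2, data at stream[24..26]='zb' -> body[11..13], body so far='cxll4bpqggfzb'
Chunk 4: stream[28..29]='3' size=0x3=3, data at stream[31..34]='zec' -> body[13..16], body so far='cxll4bpqggfzbzec'
Chunk 5: stream[36..37]='0' size=0 (terminator). Final body='cxll4bpqggfzbzec' (16 bytes)

Answer: 6 5 2 3 0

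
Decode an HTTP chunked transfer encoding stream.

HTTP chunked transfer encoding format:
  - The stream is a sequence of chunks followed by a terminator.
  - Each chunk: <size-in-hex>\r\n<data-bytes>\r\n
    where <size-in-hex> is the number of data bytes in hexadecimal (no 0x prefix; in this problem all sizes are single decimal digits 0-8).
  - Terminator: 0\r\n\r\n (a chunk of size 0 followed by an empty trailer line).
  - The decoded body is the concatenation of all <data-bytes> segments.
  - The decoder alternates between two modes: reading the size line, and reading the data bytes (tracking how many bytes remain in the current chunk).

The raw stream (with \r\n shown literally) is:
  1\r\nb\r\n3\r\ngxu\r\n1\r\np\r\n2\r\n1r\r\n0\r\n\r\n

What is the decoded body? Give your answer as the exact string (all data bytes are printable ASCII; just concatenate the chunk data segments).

Chunk 1: stream[0..1]='1' size=0x1=1, data at stream[3..4]='b' -> body[0..1], body so far='b'
Chunk 2: stream[6..7]='3' size=0x3=3, data at stream[9..12]='gxu' -> body[1..4], body so far='bgxu'
Chunk 3: stream[14..15]='1' size=0x1=1, data at stream[17..18]='p' -> body[4..5], body so far='bgxup'
Chunk 4: stream[20..21]='2' size=0x2=2, data at stream[23..25]='1r' -> body[5..7], body so far='bgxup1r'
Chunk 5: stream[27..28]='0' size=0 (terminator). Final body='bgxup1r' (7 bytes)

Answer: bgxup1r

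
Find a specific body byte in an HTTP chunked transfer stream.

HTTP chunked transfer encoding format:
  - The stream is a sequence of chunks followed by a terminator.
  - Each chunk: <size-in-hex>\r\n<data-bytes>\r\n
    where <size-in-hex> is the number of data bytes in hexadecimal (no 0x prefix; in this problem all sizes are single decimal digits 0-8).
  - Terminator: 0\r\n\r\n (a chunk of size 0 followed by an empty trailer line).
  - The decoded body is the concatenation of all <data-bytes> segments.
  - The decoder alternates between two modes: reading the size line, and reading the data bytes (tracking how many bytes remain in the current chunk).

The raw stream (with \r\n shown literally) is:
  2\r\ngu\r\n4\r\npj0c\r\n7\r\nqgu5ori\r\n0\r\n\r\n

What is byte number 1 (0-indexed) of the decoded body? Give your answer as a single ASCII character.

Answer: u

Derivation:
Chunk 1: stream[0..1]='2' size=0x2=2, data at stream[3..5]='gu' -> body[0..2], body so far='gu'
Chunk 2: stream[7..8]='4' size=0x4=4, data at stream[10..14]='pj0c' -> body[2..6], body so far='gupj0c'
Chunk 3: stream[16..17]='7' size=0x7=7, data at stream[19..26]='qgu5ori' -> body[6..13], body so far='gupj0cqgu5ori'
Chunk 4: stream[28..29]='0' size=0 (terminator). Final body='gupj0cqgu5ori' (13 bytes)
Body byte 1 = 'u'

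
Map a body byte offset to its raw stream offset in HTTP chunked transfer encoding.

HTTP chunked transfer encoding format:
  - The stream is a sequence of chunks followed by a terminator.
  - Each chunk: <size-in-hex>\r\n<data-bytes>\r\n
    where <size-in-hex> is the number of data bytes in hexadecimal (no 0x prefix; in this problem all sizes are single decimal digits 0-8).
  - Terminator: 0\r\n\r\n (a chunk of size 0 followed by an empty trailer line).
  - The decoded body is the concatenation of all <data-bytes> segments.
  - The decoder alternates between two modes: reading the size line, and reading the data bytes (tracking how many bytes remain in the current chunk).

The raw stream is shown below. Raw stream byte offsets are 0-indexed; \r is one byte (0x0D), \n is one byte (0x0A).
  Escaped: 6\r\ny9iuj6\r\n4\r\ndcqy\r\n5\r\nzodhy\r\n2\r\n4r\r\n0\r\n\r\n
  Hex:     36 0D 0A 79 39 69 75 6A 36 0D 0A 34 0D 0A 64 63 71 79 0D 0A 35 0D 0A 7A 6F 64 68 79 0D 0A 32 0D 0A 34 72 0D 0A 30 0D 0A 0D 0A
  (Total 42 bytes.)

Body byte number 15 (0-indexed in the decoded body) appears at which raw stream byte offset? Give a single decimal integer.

Answer: 33

Derivation:
Chunk 1: stream[0..1]='6' size=0x6=6, data at stream[3..9]='y9iuj6' -> body[0..6], body so far='y9iuj6'
Chunk 2: stream[11..12]='4' size=0x4=4, data at stream[14..18]='dcqy' -> body[6..10], body so far='y9iuj6dcqy'
Chunk 3: stream[20..21]='5' size=0x5=5, data at stream[23..28]='zodhy' -> body[10..15], body so far='y9iuj6dcqyzodhy'
Chunk 4: stream[30..31]='2' size=0x2=2, data at stream[33..35]='4r' -> body[15..17], body so far='y9iuj6dcqyzodhy4r'
Chunk 5: stream[37..38]='0' size=0 (terminator). Final body='y9iuj6dcqyzodhy4r' (17 bytes)
Body byte 15 at stream offset 33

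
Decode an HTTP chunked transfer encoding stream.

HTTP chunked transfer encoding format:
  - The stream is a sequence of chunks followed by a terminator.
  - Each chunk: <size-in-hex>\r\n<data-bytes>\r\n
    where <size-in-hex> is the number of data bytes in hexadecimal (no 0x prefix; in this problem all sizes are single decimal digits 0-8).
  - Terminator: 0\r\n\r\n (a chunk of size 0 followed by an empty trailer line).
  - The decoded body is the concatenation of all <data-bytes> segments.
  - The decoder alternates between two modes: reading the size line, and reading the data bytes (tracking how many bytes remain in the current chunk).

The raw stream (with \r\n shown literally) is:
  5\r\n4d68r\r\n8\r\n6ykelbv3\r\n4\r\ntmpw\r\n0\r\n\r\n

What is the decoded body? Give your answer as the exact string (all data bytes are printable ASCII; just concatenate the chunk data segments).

Answer: 4d68r6ykelbv3tmpw

Derivation:
Chunk 1: stream[0..1]='5' size=0x5=5, data at stream[3..8]='4d68r' -> body[0..5], body so far='4d68r'
Chunk 2: stream[10..11]='8' size=0x8=8, data at stream[13..21]='6ykelbv3' -> body[5..13], body so far='4d68r6ykelbv3'
Chunk 3: stream[23..24]='4' size=0x4=4, data at stream[26..30]='tmpw' -> body[13..17], body so far='4d68r6ykelbv3tmpw'
Chunk 4: stream[32..33]='0' size=0 (terminator). Final body='4d68r6ykelbv3tmpw' (17 bytes)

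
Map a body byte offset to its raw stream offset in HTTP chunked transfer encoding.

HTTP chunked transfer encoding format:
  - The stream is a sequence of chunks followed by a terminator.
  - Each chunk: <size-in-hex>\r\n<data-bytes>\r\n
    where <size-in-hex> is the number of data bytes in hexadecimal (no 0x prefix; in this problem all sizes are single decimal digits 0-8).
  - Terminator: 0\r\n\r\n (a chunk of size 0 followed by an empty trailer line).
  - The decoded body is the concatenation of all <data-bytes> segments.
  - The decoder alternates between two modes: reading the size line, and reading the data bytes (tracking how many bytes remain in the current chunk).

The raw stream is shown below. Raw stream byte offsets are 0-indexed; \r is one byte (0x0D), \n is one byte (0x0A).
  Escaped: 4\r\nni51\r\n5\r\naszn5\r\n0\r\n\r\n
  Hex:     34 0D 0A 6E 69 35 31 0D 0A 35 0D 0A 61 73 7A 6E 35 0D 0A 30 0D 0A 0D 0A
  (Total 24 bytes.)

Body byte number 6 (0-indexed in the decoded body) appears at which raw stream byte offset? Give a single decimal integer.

Chunk 1: stream[0..1]='4' size=0x4=4, data at stream[3..7]='ni51' -> body[0..4], body so far='ni51'
Chunk 2: stream[9..10]='5' size=0x5=5, data at stream[12..17]='aszn5' -> body[4..9], body so far='ni51aszn5'
Chunk 3: stream[19..20]='0' size=0 (terminator). Final body='ni51aszn5' (9 bytes)
Body byte 6 at stream offset 14

Answer: 14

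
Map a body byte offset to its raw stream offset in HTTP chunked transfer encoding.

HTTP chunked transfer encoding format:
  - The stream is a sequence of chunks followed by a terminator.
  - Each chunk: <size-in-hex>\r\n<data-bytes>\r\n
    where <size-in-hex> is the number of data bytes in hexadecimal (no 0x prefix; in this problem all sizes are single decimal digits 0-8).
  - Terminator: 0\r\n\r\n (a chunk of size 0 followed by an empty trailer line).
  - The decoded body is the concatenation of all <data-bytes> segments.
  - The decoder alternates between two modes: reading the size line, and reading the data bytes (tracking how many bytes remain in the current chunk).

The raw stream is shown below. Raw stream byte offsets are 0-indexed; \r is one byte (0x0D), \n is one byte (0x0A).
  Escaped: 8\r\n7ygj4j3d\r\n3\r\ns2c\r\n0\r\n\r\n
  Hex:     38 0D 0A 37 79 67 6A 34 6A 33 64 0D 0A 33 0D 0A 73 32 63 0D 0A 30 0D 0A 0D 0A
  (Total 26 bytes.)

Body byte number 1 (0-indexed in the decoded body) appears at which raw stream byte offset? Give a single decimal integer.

Chunk 1: stream[0..1]='8' size=0x8=8, data at stream[3..11]='7ygj4j3d' -> body[0..8], body so far='7ygj4j3d'
Chunk 2: stream[13..14]='3' size=0x3=3, data at stream[16..19]='s2c' -> body[8..11], body so far='7ygj4j3ds2c'
Chunk 3: stream[21..22]='0' size=0 (terminator). Final body='7ygj4j3ds2c' (11 bytes)
Body byte 1 at stream offset 4

Answer: 4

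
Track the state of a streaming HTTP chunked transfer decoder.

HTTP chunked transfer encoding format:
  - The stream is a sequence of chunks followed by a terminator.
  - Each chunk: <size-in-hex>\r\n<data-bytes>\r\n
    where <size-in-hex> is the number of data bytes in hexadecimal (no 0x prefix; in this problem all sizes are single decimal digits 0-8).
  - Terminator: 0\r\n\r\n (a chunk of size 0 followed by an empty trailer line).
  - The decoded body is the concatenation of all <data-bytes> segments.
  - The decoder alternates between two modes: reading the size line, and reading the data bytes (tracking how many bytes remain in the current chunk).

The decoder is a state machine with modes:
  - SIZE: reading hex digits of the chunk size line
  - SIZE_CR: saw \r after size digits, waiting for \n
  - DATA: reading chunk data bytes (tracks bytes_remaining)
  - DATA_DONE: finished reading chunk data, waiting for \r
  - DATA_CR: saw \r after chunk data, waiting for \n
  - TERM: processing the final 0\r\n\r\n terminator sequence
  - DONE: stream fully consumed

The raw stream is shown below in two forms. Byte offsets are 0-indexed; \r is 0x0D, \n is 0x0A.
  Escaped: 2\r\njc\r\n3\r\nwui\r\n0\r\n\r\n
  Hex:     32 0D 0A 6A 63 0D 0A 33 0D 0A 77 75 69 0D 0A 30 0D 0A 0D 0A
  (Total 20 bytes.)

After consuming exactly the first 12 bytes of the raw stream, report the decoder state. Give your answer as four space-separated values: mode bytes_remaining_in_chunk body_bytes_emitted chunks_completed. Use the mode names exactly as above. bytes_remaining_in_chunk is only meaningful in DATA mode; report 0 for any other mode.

Answer: DATA 1 4 1

Derivation:
Byte 0 = '2': mode=SIZE remaining=0 emitted=0 chunks_done=0
Byte 1 = 0x0D: mode=SIZE_CR remaining=0 emitted=0 chunks_done=0
Byte 2 = 0x0A: mode=DATA remaining=2 emitted=0 chunks_done=0
Byte 3 = 'j': mode=DATA remaining=1 emitted=1 chunks_done=0
Byte 4 = 'c': mode=DATA_DONE remaining=0 emitted=2 chunks_done=0
Byte 5 = 0x0D: mode=DATA_CR remaining=0 emitted=2 chunks_done=0
Byte 6 = 0x0A: mode=SIZE remaining=0 emitted=2 chunks_done=1
Byte 7 = '3': mode=SIZE remaining=0 emitted=2 chunks_done=1
Byte 8 = 0x0D: mode=SIZE_CR remaining=0 emitted=2 chunks_done=1
Byte 9 = 0x0A: mode=DATA remaining=3 emitted=2 chunks_done=1
Byte 10 = 'w': mode=DATA remaining=2 emitted=3 chunks_done=1
Byte 11 = 'u': mode=DATA remaining=1 emitted=4 chunks_done=1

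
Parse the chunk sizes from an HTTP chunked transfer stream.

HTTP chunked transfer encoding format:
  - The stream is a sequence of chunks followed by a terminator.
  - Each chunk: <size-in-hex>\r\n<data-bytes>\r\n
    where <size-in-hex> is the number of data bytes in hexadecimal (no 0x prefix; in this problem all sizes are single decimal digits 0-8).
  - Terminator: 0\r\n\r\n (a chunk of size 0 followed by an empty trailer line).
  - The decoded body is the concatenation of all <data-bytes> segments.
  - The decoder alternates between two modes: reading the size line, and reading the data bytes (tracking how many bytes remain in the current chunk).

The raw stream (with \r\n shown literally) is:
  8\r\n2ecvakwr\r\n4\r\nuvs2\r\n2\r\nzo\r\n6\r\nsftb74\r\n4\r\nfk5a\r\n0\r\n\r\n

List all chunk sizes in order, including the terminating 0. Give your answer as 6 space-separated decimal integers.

Answer: 8 4 2 6 4 0

Derivation:
Chunk 1: stream[0..1]='8' size=0x8=8, data at stream[3..11]='2ecvakwr' -> body[0..8], body so far='2ecvakwr'
Chunk 2: stream[13..14]='4' size=0x4=4, data at stream[16..20]='uvs2' -> body[8..12], body so far='2ecvakwruvs2'
Chunk 3: stream[22..23]='2' size=0x2=2, data at stream[25..27]='zo' -> body[12..14], body so far='2ecvakwruvs2zo'
Chunk 4: stream[29..30]='6' size=0x6=6, data at stream[32..38]='sftb74' -> body[14..20], body so far='2ecvakwruvs2zosftb74'
Chunk 5: stream[40..41]='4' size=0x4=4, data at stream[43..47]='fk5a' -> body[20..24], body so far='2ecvakwruvs2zosftb74fk5a'
Chunk 6: stream[49..50]='0' size=0 (terminator). Final body='2ecvakwruvs2zosftb74fk5a' (24 bytes)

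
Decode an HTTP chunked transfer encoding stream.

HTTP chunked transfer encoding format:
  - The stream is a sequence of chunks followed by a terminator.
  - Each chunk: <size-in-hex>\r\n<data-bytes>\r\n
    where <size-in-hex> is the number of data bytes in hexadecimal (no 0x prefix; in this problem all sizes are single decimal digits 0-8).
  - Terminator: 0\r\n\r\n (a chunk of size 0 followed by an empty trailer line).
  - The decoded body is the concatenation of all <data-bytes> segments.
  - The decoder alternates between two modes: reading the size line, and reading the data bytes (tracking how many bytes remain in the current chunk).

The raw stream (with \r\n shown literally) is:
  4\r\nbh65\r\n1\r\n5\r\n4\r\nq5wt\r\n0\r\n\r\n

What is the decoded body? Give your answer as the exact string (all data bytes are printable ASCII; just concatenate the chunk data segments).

Answer: bh655q5wt

Derivation:
Chunk 1: stream[0..1]='4' size=0x4=4, data at stream[3..7]='bh65' -> body[0..4], body so far='bh65'
Chunk 2: stream[9..10]='1' size=0x1=1, data at stream[12..13]='5' -> body[4..5], body so far='bh655'
Chunk 3: stream[15..16]='4' size=0x4=4, data at stream[18..22]='q5wt' -> body[5..9], body so far='bh655q5wt'
Chunk 4: stream[24..25]='0' size=0 (terminator). Final body='bh655q5wt' (9 bytes)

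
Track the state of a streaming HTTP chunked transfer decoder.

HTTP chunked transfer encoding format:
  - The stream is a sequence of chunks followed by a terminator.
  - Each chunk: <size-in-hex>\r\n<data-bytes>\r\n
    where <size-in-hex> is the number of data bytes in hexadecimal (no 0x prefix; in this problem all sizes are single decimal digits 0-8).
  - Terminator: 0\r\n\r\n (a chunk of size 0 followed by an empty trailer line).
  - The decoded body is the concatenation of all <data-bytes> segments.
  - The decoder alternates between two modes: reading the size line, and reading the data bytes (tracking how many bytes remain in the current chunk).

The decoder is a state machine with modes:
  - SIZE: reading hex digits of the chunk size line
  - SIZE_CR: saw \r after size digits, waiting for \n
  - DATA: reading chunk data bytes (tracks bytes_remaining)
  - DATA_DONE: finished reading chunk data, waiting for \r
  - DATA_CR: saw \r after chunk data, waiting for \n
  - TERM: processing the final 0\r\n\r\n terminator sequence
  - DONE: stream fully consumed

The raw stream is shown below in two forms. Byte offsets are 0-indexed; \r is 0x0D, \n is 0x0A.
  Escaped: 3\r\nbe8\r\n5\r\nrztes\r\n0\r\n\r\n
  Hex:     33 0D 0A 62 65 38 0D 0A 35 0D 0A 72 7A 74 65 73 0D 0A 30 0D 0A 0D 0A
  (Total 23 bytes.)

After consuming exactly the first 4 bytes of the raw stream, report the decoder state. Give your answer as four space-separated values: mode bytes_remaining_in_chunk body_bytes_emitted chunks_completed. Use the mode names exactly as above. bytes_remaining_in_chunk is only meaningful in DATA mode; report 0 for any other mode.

Byte 0 = '3': mode=SIZE remaining=0 emitted=0 chunks_done=0
Byte 1 = 0x0D: mode=SIZE_CR remaining=0 emitted=0 chunks_done=0
Byte 2 = 0x0A: mode=DATA remaining=3 emitted=0 chunks_done=0
Byte 3 = 'b': mode=DATA remaining=2 emitted=1 chunks_done=0

Answer: DATA 2 1 0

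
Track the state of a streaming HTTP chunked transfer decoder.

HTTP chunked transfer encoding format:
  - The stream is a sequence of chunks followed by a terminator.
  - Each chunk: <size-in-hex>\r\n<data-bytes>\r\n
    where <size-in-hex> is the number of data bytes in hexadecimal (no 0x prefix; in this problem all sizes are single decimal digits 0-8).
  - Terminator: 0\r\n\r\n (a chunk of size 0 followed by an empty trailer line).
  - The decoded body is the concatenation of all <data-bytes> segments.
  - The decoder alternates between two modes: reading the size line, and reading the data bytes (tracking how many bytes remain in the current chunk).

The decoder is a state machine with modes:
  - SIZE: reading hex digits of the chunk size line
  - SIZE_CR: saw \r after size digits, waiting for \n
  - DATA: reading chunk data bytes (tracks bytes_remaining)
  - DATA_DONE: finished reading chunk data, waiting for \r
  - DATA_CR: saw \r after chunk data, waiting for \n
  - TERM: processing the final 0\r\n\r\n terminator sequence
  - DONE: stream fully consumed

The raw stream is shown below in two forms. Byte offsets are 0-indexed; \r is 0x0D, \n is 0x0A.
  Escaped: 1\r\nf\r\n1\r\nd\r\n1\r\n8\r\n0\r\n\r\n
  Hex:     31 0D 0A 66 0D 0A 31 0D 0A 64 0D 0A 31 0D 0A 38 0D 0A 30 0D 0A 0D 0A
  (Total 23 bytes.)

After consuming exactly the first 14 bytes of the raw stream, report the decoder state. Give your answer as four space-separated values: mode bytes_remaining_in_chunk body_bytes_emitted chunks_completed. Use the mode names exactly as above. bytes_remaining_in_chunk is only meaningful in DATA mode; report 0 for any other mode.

Byte 0 = '1': mode=SIZE remaining=0 emitted=0 chunks_done=0
Byte 1 = 0x0D: mode=SIZE_CR remaining=0 emitted=0 chunks_done=0
Byte 2 = 0x0A: mode=DATA remaining=1 emitted=0 chunks_done=0
Byte 3 = 'f': mode=DATA_DONE remaining=0 emitted=1 chunks_done=0
Byte 4 = 0x0D: mode=DATA_CR remaining=0 emitted=1 chunks_done=0
Byte 5 = 0x0A: mode=SIZE remaining=0 emitted=1 chunks_done=1
Byte 6 = '1': mode=SIZE remaining=0 emitted=1 chunks_done=1
Byte 7 = 0x0D: mode=SIZE_CR remaining=0 emitted=1 chunks_done=1
Byte 8 = 0x0A: mode=DATA remaining=1 emitted=1 chunks_done=1
Byte 9 = 'd': mode=DATA_DONE remaining=0 emitted=2 chunks_done=1
Byte 10 = 0x0D: mode=DATA_CR remaining=0 emitted=2 chunks_done=1
Byte 11 = 0x0A: mode=SIZE remaining=0 emitted=2 chunks_done=2
Byte 12 = '1': mode=SIZE remaining=0 emitted=2 chunks_done=2
Byte 13 = 0x0D: mode=SIZE_CR remaining=0 emitted=2 chunks_done=2

Answer: SIZE_CR 0 2 2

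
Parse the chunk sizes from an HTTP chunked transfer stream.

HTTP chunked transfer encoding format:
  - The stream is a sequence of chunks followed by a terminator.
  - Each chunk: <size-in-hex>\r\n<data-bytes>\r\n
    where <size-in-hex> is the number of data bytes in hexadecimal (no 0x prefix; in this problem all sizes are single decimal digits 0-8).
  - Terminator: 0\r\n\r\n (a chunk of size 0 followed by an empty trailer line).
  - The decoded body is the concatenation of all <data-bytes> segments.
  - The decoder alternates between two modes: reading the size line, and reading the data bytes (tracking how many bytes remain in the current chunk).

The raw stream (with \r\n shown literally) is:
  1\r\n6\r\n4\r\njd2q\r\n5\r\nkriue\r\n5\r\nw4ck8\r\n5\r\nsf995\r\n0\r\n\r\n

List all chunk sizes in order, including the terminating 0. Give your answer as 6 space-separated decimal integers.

Chunk 1: stream[0..1]='1' size=0x1=1, data at stream[3..4]='6' -> body[0..1], body so far='6'
Chunk 2: stream[6..7]='4' size=0x4=4, data at stream[9..13]='jd2q' -> body[1..5], body so far='6jd2q'
Chunk 3: stream[15..16]='5' size=0x5=5, data at stream[18..23]='kriue' -> body[5..10], body so far='6jd2qkriue'
Chunk 4: stream[25..26]='5' size=0x5=5, data at stream[28..33]='w4ck8' -> body[10..15], body so far='6jd2qkriuew4ck8'
Chunk 5: stream[35..36]='5' size=0x5=5, data at stream[38..43]='sf995' -> body[15..20], body so far='6jd2qkriuew4ck8sf995'
Chunk 6: stream[45..46]='0' size=0 (terminator). Final body='6jd2qkriuew4ck8sf995' (20 bytes)

Answer: 1 4 5 5 5 0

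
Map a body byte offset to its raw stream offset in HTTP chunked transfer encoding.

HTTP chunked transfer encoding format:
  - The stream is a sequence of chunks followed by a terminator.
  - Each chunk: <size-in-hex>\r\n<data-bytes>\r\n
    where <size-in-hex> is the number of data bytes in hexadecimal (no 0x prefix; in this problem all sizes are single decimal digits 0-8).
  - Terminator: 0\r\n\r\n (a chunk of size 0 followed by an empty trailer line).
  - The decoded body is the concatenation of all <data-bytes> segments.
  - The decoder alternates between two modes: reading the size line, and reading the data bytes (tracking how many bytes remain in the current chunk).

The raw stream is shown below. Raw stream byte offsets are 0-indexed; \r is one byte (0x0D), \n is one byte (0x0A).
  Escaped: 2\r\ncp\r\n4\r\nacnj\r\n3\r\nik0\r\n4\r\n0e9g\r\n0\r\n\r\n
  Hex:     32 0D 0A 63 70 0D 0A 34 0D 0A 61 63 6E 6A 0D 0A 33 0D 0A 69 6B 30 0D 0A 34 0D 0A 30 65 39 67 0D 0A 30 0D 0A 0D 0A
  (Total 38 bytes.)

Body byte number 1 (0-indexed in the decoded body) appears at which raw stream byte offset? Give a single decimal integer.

Answer: 4

Derivation:
Chunk 1: stream[0..1]='2' size=0x2=2, data at stream[3..5]='cp' -> body[0..2], body so far='cp'
Chunk 2: stream[7..8]='4' size=0x4=4, data at stream[10..14]='acnj' -> body[2..6], body so far='cpacnj'
Chunk 3: stream[16..17]='3' size=0x3=3, data at stream[19..22]='ik0' -> body[6..9], body so far='cpacnjik0'
Chunk 4: stream[24..25]='4' size=0x4=4, data at stream[27..31]='0e9g' -> body[9..13], body so far='cpacnjik00e9g'
Chunk 5: stream[33..34]='0' size=0 (terminator). Final body='cpacnjik00e9g' (13 bytes)
Body byte 1 at stream offset 4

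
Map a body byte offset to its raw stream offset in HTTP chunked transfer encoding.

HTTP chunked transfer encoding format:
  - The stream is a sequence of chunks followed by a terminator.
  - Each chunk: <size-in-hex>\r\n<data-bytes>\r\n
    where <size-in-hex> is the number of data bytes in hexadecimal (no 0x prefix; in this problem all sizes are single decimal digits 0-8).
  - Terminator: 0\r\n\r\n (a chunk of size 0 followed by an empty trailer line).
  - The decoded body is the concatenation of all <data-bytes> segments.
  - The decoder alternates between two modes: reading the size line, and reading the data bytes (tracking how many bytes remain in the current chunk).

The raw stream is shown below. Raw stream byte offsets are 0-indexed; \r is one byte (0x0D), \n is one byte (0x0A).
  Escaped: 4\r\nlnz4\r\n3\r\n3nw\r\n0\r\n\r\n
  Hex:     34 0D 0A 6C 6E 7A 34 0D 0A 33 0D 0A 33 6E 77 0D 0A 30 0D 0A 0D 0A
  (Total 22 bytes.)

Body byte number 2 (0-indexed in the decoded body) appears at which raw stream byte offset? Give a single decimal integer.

Chunk 1: stream[0..1]='4' size=0x4=4, data at stream[3..7]='lnz4' -> body[0..4], body so far='lnz4'
Chunk 2: stream[9..10]='3' size=0x3=3, data at stream[12..15]='3nw' -> body[4..7], body so far='lnz43nw'
Chunk 3: stream[17..18]='0' size=0 (terminator). Final body='lnz43nw' (7 bytes)
Body byte 2 at stream offset 5

Answer: 5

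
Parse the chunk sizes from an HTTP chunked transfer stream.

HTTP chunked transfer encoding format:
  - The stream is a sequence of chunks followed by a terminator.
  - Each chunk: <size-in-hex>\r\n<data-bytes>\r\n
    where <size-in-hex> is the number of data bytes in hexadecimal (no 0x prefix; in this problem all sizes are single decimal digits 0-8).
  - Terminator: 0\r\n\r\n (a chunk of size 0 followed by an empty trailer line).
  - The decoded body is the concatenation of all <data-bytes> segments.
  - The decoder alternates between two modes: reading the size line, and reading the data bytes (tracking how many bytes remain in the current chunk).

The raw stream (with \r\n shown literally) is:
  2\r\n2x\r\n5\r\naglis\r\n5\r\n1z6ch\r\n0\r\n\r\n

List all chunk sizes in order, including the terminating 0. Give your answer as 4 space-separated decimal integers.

Chunk 1: stream[0..1]='2' size=0x2=2, data at stream[3..5]='2x' -> body[0..2], body so far='2x'
Chunk 2: stream[7..8]='5' size=0x5=5, data at stream[10..15]='aglis' -> body[2..7], body so far='2xaglis'
Chunk 3: stream[17..18]='5' size=0x5=5, data at stream[20..25]='1z6ch' -> body[7..12], body so far='2xaglis1z6ch'
Chunk 4: stream[27..28]='0' size=0 (terminator). Final body='2xaglis1z6ch' (12 bytes)

Answer: 2 5 5 0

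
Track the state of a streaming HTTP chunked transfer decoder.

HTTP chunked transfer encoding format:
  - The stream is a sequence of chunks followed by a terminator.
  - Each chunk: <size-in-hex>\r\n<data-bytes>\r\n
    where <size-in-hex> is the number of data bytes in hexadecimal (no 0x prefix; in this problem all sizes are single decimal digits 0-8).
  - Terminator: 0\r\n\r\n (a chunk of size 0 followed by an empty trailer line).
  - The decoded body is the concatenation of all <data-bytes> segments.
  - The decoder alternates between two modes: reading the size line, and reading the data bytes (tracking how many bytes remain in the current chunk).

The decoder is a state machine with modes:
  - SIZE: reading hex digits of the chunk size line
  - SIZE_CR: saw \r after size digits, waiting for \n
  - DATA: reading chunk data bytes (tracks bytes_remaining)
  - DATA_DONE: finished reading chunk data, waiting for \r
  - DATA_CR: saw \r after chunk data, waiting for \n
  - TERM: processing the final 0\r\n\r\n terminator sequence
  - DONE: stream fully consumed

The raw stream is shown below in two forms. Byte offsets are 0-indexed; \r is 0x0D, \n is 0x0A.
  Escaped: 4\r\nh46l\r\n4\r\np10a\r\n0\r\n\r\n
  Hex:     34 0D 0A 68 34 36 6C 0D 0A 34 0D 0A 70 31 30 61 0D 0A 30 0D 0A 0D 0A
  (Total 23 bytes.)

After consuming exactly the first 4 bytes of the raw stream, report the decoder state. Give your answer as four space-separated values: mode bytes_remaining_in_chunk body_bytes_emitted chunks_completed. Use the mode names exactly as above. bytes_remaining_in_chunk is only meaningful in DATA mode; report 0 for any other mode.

Byte 0 = '4': mode=SIZE remaining=0 emitted=0 chunks_done=0
Byte 1 = 0x0D: mode=SIZE_CR remaining=0 emitted=0 chunks_done=0
Byte 2 = 0x0A: mode=DATA remaining=4 emitted=0 chunks_done=0
Byte 3 = 'h': mode=DATA remaining=3 emitted=1 chunks_done=0

Answer: DATA 3 1 0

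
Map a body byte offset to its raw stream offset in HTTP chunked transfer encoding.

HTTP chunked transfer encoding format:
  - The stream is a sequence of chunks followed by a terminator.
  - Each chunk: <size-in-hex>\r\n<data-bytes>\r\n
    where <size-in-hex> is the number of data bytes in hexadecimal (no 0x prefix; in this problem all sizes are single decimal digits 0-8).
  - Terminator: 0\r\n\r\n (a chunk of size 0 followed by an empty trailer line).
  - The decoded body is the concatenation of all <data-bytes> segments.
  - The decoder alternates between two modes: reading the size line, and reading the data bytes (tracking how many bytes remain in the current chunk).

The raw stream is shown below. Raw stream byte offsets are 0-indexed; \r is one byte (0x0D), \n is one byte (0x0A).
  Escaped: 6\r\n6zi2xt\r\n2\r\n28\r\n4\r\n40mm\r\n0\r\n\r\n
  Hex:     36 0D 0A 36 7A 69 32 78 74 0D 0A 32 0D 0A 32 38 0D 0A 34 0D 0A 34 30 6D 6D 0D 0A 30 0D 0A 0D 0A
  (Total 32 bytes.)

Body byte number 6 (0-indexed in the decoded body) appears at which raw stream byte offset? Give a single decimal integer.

Chunk 1: stream[0..1]='6' size=0x6=6, data at stream[3..9]='6zi2xt' -> body[0..6], body so far='6zi2xt'
Chunk 2: stream[11..12]='2' size=0x2=2, data at stream[14..16]='28' -> body[6..8], body so far='6zi2xt28'
Chunk 3: stream[18..19]='4' size=0x4=4, data at stream[21..25]='40mm' -> body[8..12], body so far='6zi2xt2840mm'
Chunk 4: stream[27..28]='0' size=0 (terminator). Final body='6zi2xt2840mm' (12 bytes)
Body byte 6 at stream offset 14

Answer: 14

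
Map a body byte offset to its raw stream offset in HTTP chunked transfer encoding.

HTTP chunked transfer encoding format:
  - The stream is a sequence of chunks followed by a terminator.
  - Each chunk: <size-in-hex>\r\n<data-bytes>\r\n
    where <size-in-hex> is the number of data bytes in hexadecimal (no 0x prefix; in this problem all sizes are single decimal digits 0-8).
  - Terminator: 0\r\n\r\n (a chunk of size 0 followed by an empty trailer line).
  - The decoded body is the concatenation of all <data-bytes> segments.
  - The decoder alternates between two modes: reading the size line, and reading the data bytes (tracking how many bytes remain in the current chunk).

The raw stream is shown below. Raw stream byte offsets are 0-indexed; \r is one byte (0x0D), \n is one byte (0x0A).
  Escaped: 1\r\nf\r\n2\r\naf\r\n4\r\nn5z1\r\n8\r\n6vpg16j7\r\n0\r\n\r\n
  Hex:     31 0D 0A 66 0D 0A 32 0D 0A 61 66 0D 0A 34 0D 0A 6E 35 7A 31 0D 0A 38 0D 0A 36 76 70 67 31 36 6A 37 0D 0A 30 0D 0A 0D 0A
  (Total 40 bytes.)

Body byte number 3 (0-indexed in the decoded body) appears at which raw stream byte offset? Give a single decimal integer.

Chunk 1: stream[0..1]='1' size=0x1=1, data at stream[3..4]='f' -> body[0..1], body so far='f'
Chunk 2: stream[6..7]='2' size=0x2=2, data at stream[9..11]='af' -> body[1..3], body so far='faf'
Chunk 3: stream[13..14]='4' size=0x4=4, data at stream[16..20]='n5z1' -> body[3..7], body so far='fafn5z1'
Chunk 4: stream[22..23]='8' size=0x8=8, data at stream[25..33]='6vpg16j7' -> body[7..15], body so far='fafn5z16vpg16j7'
Chunk 5: stream[35..36]='0' size=0 (terminator). Final body='fafn5z16vpg16j7' (15 bytes)
Body byte 3 at stream offset 16

Answer: 16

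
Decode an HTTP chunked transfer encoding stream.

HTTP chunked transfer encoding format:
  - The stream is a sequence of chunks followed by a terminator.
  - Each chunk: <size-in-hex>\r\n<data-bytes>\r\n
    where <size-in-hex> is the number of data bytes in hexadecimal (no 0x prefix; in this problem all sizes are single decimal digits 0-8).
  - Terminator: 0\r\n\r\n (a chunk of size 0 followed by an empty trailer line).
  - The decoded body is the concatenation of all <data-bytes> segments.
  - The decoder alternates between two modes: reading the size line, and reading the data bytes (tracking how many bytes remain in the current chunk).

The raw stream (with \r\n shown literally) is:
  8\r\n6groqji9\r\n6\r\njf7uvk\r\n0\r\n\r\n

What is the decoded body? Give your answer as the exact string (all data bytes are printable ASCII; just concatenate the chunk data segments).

Answer: 6groqji9jf7uvk

Derivation:
Chunk 1: stream[0..1]='8' size=0x8=8, data at stream[3..11]='6groqji9' -> body[0..8], body so far='6groqji9'
Chunk 2: stream[13..14]='6' size=0x6=6, data at stream[16..22]='jf7uvk' -> body[8..14], body so far='6groqji9jf7uvk'
Chunk 3: stream[24..25]='0' size=0 (terminator). Final body='6groqji9jf7uvk' (14 bytes)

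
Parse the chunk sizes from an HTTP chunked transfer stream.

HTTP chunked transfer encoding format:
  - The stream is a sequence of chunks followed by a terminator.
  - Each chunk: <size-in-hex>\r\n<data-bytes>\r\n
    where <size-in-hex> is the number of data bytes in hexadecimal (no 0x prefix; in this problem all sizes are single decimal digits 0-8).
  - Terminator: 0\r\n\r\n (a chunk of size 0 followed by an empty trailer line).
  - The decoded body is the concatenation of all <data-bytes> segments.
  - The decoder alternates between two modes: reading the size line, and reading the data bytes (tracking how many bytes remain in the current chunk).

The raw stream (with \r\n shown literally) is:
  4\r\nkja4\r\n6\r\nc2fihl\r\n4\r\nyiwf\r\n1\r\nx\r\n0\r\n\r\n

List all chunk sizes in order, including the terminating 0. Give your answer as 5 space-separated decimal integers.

Chunk 1: stream[0..1]='4' size=0x4=4, data at stream[3..7]='kja4' -> body[0..4], body so far='kja4'
Chunk 2: stream[9..10]='6' size=0x6=6, data at stream[12..18]='c2fihl' -> body[4..10], body so far='kja4c2fihl'
Chunk 3: stream[20..21]='4' size=0x4=4, data at stream[23..27]='yiwf' -> body[10..14], body so far='kja4c2fihlyiwf'
Chunk 4: stream[29..30]='1' size=0x1=1, data at stream[32..33]='x' -> body[14..15], body so far='kja4c2fihlyiwfx'
Chunk 5: stream[35..36]='0' size=0 (terminator). Final body='kja4c2fihlyiwfx' (15 bytes)

Answer: 4 6 4 1 0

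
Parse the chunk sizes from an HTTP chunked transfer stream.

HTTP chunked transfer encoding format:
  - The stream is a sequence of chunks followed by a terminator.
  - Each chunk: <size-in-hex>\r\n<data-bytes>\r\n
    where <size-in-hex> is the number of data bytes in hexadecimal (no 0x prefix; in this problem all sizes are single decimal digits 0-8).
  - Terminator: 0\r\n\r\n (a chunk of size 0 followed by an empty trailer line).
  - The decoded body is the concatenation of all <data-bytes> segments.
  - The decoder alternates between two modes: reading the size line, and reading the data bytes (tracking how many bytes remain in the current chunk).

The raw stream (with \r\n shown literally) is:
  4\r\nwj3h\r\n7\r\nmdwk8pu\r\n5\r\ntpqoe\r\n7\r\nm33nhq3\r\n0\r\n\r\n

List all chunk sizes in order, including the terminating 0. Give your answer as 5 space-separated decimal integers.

Chunk 1: stream[0..1]='4' size=0x4=4, data at stream[3..7]='wj3h' -> body[0..4], body so far='wj3h'
Chunk 2: stream[9..10]='7' size=0x7=7, data at stream[12..19]='mdwk8pu' -> body[4..11], body so far='wj3hmdwk8pu'
Chunk 3: stream[21..22]='5' size=0x5=5, data at stream[24..29]='tpqoe' -> body[11..16], body so far='wj3hmdwk8putpqoe'
Chunk 4: stream[31..32]='7' size=0x7=7, data at stream[34..41]='m33nhq3' -> body[16..23], body so far='wj3hmdwk8putpqoem33nhq3'
Chunk 5: stream[43..44]='0' size=0 (terminator). Final body='wj3hmdwk8putpqoem33nhq3' (23 bytes)

Answer: 4 7 5 7 0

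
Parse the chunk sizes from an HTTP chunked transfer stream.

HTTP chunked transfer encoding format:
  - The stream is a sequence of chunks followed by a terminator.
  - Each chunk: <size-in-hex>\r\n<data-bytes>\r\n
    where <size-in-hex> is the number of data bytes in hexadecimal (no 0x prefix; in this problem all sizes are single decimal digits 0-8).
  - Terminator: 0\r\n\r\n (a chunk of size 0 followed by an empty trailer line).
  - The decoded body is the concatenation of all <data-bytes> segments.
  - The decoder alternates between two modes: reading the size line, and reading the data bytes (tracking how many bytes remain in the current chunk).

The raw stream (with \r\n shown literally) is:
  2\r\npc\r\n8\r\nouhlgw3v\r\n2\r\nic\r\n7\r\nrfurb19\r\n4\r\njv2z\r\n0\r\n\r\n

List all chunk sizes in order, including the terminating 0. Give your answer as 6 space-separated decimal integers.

Chunk 1: stream[0..1]='2' size=0x2=2, data at stream[3..5]='pc' -> body[0..2], body so far='pc'
Chunk 2: stream[7..8]='8' size=0x8=8, data at stream[10..18]='ouhlgw3v' -> body[2..10], body so far='pcouhlgw3v'
Chunk 3: stream[20..21]='2' size=0x2=2, data at stream[23..25]='ic' -> body[10..12], body so far='pcouhlgw3vic'
Chunk 4: stream[27..28]='7' size=0x7=7, data at stream[30..37]='rfurb19' -> body[12..19], body so far='pcouhlgw3vicrfurb19'
Chunk 5: stream[39..40]='4' size=0x4=4, data at stream[42..46]='jv2z' -> body[19..23], body so far='pcouhlgw3vicrfurb19jv2z'
Chunk 6: stream[48..49]='0' size=0 (terminator). Final body='pcouhlgw3vicrfurb19jv2z' (23 bytes)

Answer: 2 8 2 7 4 0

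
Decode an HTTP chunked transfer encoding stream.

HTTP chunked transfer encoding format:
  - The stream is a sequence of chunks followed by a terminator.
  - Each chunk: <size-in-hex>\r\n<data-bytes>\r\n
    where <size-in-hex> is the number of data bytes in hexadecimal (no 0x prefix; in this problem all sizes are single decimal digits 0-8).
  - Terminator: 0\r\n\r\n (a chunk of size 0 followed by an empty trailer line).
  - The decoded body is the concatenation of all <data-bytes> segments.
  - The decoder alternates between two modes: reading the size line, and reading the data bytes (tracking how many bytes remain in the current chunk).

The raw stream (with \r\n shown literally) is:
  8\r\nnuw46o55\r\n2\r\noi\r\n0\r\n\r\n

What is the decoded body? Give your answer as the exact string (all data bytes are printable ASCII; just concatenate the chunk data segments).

Chunk 1: stream[0..1]='8' size=0x8=8, data at stream[3..11]='nuw46o55' -> body[0..8], body so far='nuw46o55'
Chunk 2: stream[13..14]='2' size=0x2=2, data at stream[16..18]='oi' -> body[8..10], body so far='nuw46o55oi'
Chunk 3: stream[20..21]='0' size=0 (terminator). Final body='nuw46o55oi' (10 bytes)

Answer: nuw46o55oi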